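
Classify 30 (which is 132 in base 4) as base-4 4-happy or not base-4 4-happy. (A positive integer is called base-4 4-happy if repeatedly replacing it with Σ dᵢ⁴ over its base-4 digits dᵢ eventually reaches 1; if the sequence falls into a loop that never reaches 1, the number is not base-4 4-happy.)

base-4 4-happy

30 = (1,3,2)_4 → 98
98 = (1,2,0,2)_4 → 33
33 = (2,0,1)_4 → 17
17 = (1,0,1)_4 → 2
2 = (2)_4 → 16
16 = (1,0,0)_4 → 1  — reached 1.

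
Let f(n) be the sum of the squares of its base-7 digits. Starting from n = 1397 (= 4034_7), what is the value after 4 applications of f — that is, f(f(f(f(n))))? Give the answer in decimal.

45

1397 = (4,0,3,4)_7 → 41
41 = (5,6)_7 → 61
61 = (1,1,5)_7 → 27
27 = (3,6)_7 → 45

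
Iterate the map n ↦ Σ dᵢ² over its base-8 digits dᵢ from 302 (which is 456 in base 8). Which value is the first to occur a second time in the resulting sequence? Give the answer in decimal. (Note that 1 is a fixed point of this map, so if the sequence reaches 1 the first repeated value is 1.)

302 = (4,5,6)_8 → 4² + 5² + 6² = 16 + 25 + 36 = 77
77 = (1,1,5)_8 → 1² + 1² + 5² = 1 + 1 + 25 = 27
27 = (3,3)_8 → 3² + 3² = 9 + 9 = 18
18 = (2,2)_8 → 2² + 2² = 4 + 4 = 8
8 = (1,0)_8 → 1² + 0² = 1 + 0 = 1  — reached the fixed point 1.
1 → 1, so 1 is the first repeated value.

1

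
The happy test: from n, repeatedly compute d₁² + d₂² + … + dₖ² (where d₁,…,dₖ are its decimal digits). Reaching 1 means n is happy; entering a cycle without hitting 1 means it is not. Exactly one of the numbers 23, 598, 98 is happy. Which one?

23: 23 → 13 → 10 → 1  — reaches 1 (happy)
598: 598 → 170 → 50 → 25 → 29 → 85 → 89 → 145 → 42 → 20 → 4 → 16 → 37 → 58 → 89  — repeats 89 (not happy)
98: 98 → 145 → 42 → 20 → 4 → 16 → 37 → 58 → 89 → 145  — repeats 145 (not happy)

23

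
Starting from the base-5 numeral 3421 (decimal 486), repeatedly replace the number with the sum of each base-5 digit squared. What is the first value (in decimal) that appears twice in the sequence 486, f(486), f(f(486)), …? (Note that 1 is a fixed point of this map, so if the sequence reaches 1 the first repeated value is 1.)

4

486 = (3,4,2,1)_5 → 3² + 4² + 2² + 1² = 30
30 = (1,1,0)_5 → 1² + 1² + 0² = 2
2 = (2)_5 → 2² = 4
4 = (4)_5 → 4² = 16
16 = (3,1)_5 → 3² + 1² = 10
10 = (2,0)_5 → 2² + 0² = 4  — 4 already appeared earlier.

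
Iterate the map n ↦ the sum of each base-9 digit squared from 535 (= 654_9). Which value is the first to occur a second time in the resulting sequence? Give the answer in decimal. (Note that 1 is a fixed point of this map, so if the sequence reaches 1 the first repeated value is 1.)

535 = (6,5,4)_9 → 77
77 = (8,5)_9 → 89
89 = (1,0,8)_9 → 65
65 = (7,2)_9 → 53
53 = (5,8)_9 → 89  — 89 already appeared earlier.

89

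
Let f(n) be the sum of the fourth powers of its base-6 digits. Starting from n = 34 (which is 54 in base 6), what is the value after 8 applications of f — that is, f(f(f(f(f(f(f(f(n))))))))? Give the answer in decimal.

978

34 = (5,4)_6 → 5⁴ + 4⁴ = 881
881 = (4,0,2,5)_6 → 4⁴ + 0⁴ + 2⁴ + 5⁴ = 897
897 = (4,0,5,3)_6 → 4⁴ + 0⁴ + 5⁴ + 3⁴ = 962
962 = (4,2,4,2)_6 → 4⁴ + 2⁴ + 4⁴ + 2⁴ = 544
544 = (2,3,0,4)_6 → 2⁴ + 3⁴ + 0⁴ + 4⁴ = 353
353 = (1,3,4,5)_6 → 1⁴ + 3⁴ + 4⁴ + 5⁴ = 963
963 = (4,2,4,3)_6 → 4⁴ + 2⁴ + 4⁴ + 3⁴ = 609
609 = (2,4,5,3)_6 → 2⁴ + 4⁴ + 5⁴ + 3⁴ = 978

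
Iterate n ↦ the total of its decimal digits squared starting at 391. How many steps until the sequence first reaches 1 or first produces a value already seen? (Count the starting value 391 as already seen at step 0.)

391 → 3² + 9² + 1² = 9 + 81 + 1 = 91
91 → 9² + 1² = 81 + 1 = 82
82 → 8² + 2² = 64 + 4 = 68
68 → 6² + 8² = 36 + 64 = 100
100 → 1² + 0² + 0² = 1 + 0 + 0 = 1  — reached 1.
That took 5 steps.

5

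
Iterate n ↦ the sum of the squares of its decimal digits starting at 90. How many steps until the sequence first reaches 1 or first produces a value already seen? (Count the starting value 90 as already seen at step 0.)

90 → 81
81 → 65
65 → 61
61 → 37
37 → 58
58 → 89
89 → 145
145 → 42
42 → 20
20 → 4
4 → 16
16 → 37  — 37 repeats.
That took 12 steps.

12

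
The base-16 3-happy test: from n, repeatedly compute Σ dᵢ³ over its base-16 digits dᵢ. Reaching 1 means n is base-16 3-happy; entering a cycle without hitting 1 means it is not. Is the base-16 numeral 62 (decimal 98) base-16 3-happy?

not base-16 3-happy

98 = (6,2)_16 → 6³ + 2³ = 216 + 8 = 224
224 = (14,0)_16 → 14³ + 0³ = 2744 + 0 = 2744
2744 = (10,11,8)_16 → 10³ + 11³ + 8³ = 1000 + 1331 + 512 = 2843
2843 = (11,1,11)_16 → 11³ + 1³ + 11³ = 1331 + 1 + 1331 = 2663
2663 = (10,6,7)_16 → 10³ + 6³ + 7³ = 1000 + 216 + 343 = 1559
1559 = (6,1,7)_16 → 6³ + 1³ + 7³ = 216 + 1 + 343 = 560
560 = (2,3,0)_16 → 2³ + 3³ + 0³ = 8 + 27 + 0 = 35
35 = (2,3)_16 → 2³ + 3³ = 8 + 27 = 35  — 35 already seen; the sequence cycles without reaching 1.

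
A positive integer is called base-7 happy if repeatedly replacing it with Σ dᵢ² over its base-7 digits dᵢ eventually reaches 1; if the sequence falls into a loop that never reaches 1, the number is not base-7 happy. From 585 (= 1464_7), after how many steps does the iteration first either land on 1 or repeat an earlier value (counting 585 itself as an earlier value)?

585 = (1,4,6,4)_7 → 1² + 4² + 6² + 4² = 1 + 16 + 36 + 16 = 69
69 = (1,2,6)_7 → 1² + 2² + 6² = 1 + 4 + 36 = 41
41 = (5,6)_7 → 5² + 6² = 25 + 36 = 61
61 = (1,1,5)_7 → 1² + 1² + 5² = 1 + 1 + 25 = 27
27 = (3,6)_7 → 3² + 6² = 9 + 36 = 45
45 = (6,3)_7 → 6² + 3² = 36 + 9 = 45  — 45 repeats.
That took 6 steps.

6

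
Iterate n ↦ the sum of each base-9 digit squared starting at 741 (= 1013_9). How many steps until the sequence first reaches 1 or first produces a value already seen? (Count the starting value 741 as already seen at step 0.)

741 = (1,0,1,3)_9 → 1² + 0² + 1² + 3² = 1 + 0 + 1 + 9 = 11
11 = (1,2)_9 → 1² + 2² = 1 + 4 = 5
5 = (5)_9 → 5² = 25
25 = (2,7)_9 → 2² + 7² = 4 + 49 = 53
53 = (5,8)_9 → 5² + 8² = 25 + 64 = 89
89 = (1,0,8)_9 → 1² + 0² + 8² = 1 + 0 + 64 = 65
65 = (7,2)_9 → 7² + 2² = 49 + 4 = 53  — 53 repeats.
That took 7 steps.

7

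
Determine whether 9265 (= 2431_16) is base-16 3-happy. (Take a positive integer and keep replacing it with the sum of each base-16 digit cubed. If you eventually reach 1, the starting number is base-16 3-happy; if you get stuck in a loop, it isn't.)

base-16 3-happy

9265 = (2,4,3,1)_16 → 2³ + 4³ + 3³ + 1³ = 100
100 = (6,4)_16 → 6³ + 4³ = 280
280 = (1,1,8)_16 → 1³ + 1³ + 8³ = 514
514 = (2,0,2)_16 → 2³ + 0³ + 2³ = 16
16 = (1,0)_16 → 1³ + 0³ = 1  — reached 1.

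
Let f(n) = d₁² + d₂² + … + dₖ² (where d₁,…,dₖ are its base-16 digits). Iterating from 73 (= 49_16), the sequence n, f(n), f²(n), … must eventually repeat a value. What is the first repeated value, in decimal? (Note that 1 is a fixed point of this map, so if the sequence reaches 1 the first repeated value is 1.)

73 = (4,9)_16 → 4² + 9² = 97
97 = (6,1)_16 → 6² + 1² = 37
37 = (2,5)_16 → 2² + 5² = 29
29 = (1,13)_16 → 1² + 13² = 170
170 = (10,10)_16 → 10² + 10² = 200
200 = (12,8)_16 → 12² + 8² = 208
208 = (13,0)_16 → 13² + 0² = 169
169 = (10,9)_16 → 10² + 9² = 181
181 = (11,5)_16 → 11² + 5² = 146
146 = (9,2)_16 → 9² + 2² = 85
85 = (5,5)_16 → 5² + 5² = 50
50 = (3,2)_16 → 3² + 2² = 13
13 = (13)_16 → 13² = 169  — 169 already appeared earlier.

169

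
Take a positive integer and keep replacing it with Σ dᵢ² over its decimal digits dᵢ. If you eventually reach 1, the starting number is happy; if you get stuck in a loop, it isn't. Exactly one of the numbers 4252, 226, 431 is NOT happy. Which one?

431

4252: 4252 → 49 → 97 → 130 → 10 → 1  — reaches 1 (happy)
226: 226 → 44 → 32 → 13 → 10 → 1  — reaches 1 (happy)
431: 431 → 26 → 40 → 16 → 37 → 58 → 89 → 145 → 42 → 20 → 4 → 16  — repeats 16 (not happy)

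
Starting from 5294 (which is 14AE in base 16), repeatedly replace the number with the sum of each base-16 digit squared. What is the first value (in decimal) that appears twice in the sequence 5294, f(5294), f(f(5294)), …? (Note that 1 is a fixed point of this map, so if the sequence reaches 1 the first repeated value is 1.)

146

5294 = (1,4,10,14)_16 → 1² + 4² + 10² + 14² = 1 + 16 + 100 + 196 = 313
313 = (1,3,9)_16 → 1² + 3² + 9² = 1 + 9 + 81 = 91
91 = (5,11)_16 → 5² + 11² = 25 + 121 = 146
146 = (9,2)_16 → 9² + 2² = 81 + 4 = 85
85 = (5,5)_16 → 5² + 5² = 25 + 25 = 50
50 = (3,2)_16 → 3² + 2² = 9 + 4 = 13
13 = (13)_16 → 13² = 169
169 = (10,9)_16 → 10² + 9² = 100 + 81 = 181
181 = (11,5)_16 → 11² + 5² = 121 + 25 = 146  — 146 already appeared earlier.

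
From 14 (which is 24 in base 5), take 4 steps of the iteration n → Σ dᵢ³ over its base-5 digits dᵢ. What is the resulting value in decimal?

14 = (2,4)_5 → 2³ + 4³ = 72
72 = (2,4,2)_5 → 2³ + 4³ + 2³ = 80
80 = (3,1,0)_5 → 3³ + 1³ + 0³ = 28
28 = (1,0,3)_5 → 1³ + 0³ + 3³ = 28

28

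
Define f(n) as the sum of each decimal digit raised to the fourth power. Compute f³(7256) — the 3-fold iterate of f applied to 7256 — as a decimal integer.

7256 → 7⁴ + 2⁴ + 5⁴ + 6⁴ = 4338
4338 → 4⁴ + 3⁴ + 3⁴ + 8⁴ = 4514
4514 → 4⁴ + 5⁴ + 1⁴ + 4⁴ = 1138

1138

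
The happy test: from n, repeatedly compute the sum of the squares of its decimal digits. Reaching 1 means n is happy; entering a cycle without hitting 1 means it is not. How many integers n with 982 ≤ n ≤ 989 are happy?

982: 982 → 149 → 98 → 145 → 42 → 20 → 4 → 16 → 37 → 58 → 89 → 145  (repeats 145)
983: 983 → 154 → 42 → 20 → 4 → 16 → 37 → 58 → 89 → 145 → 42  (repeats 42)
984: 984 → 161 → 38 → 73 → 58 → 89 → 145 → 42 → 20 → 4 → 16 → 37 → 58  (repeats 58)
985: 985 → 170 → 50 → 25 → 29 → 85 → 89 → 145 → 42 → 20 → 4 → 16 → 37 → 58 → 89  (repeats 89)
986: 986 → 181 → 66 → 72 → 53 → 34 → 25 → 29 → 85 → 89 → 145 → 42 → 20 → 4 → 16 → 37 → 58 → 89  (repeats 89)
987: 987 → 194 → 98 → 145 → 42 → 20 → 4 → 16 → 37 → 58 → 89 → 145  (repeats 145)
988: 988 → 209 → 85 → 89 → 145 → 42 → 20 → 4 → 16 → 37 → 58 → 89  (repeats 89)
989: 989 → 226 → 44 → 32 → 13 → 10 → 1  (reaches 1)
happy: 989

1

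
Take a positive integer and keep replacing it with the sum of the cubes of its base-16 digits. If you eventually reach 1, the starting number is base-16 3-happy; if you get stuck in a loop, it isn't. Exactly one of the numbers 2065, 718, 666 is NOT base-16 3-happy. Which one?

666

2065: 2065 → 514 → 16 → 1  — reaches 1 (base-16 3-happy)
718: 718 → 4480 → 514 → 16 → 1  — reaches 1 (base-16 3-happy)
666: 666 → 1737 → 2673 → 1344 → 189 → 3528 → 4437 → 252 → 5103 → 6147 → 540 → 1737  — repeats 1737 (not base-16 3-happy)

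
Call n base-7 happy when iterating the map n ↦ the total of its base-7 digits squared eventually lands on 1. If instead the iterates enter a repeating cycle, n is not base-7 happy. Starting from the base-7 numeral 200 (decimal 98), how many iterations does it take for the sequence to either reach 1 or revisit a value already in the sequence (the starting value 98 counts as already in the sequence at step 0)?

5

98 = (2,0,0)_7 → 4
4 = (4)_7 → 16
16 = (2,2)_7 → 8
8 = (1,1)_7 → 2
2 = (2)_7 → 4  — 4 repeats.
That took 5 steps.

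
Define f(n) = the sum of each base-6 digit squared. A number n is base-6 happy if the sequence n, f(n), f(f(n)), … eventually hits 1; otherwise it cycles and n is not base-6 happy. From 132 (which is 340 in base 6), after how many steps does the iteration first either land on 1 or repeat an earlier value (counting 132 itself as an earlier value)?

9

132 = (3,4,0)_6 → 3² + 4² + 0² = 9 + 16 + 0 = 25
25 = (4,1)_6 → 4² + 1² = 16 + 1 = 17
17 = (2,5)_6 → 2² + 5² = 4 + 25 = 29
29 = (4,5)_6 → 4² + 5² = 16 + 25 = 41
41 = (1,0,5)_6 → 1² + 0² + 5² = 1 + 0 + 25 = 26
26 = (4,2)_6 → 4² + 2² = 16 + 4 = 20
20 = (3,2)_6 → 3² + 2² = 9 + 4 = 13
13 = (2,1)_6 → 2² + 1² = 4 + 1 = 5
5 = (5)_6 → 5² = 25  — 25 repeats.
That took 9 steps.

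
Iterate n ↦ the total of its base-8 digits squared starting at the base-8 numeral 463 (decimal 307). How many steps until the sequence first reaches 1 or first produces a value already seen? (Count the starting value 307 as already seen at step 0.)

307 = (4,6,3)_8 → 4² + 6² + 3² = 16 + 36 + 9 = 61
61 = (7,5)_8 → 7² + 5² = 49 + 25 = 74
74 = (1,1,2)_8 → 1² + 1² + 2² = 1 + 1 + 4 = 6
6 = (6)_8 → 6² = 36
36 = (4,4)_8 → 4² + 4² = 16 + 16 = 32
32 = (4,0)_8 → 4² + 0² = 16 + 0 = 16
16 = (2,0)_8 → 2² + 0² = 4 + 0 = 4
4 = (4)_8 → 4² = 16  — 16 repeats.
That took 8 steps.

8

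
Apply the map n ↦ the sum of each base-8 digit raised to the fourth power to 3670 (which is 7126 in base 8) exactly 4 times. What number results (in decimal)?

98

3670 = (7,1,2,6)_8 → 3714
3714 = (7,2,0,2)_8 → 2433
2433 = (4,6,0,1)_8 → 1553
1553 = (3,0,2,1)_8 → 98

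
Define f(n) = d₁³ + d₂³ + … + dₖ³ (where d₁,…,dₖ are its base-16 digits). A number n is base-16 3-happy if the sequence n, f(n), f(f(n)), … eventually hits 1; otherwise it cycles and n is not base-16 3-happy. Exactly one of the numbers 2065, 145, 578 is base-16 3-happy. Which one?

2065: 2065 → 514 → 16 → 1  — reaches 1 (base-16 3-happy)
145: 145 → 730 → 3205 → 2365 → 2953 → 2572 → 2728 → 2512 → 2926 → 4291 → 1756 → 4141 → 2206 → 3985 → 4105 → 730  — repeats 730 (not base-16 3-happy)
578: 578 → 80 → 125 → 2540 → 5201 → 191 → 4706 → 233 → 3473 → 2927 → 4922 → 1055 → 3440 → 2540  — repeats 2540 (not base-16 3-happy)

2065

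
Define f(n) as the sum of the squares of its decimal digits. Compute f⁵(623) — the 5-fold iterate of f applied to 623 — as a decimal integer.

1

623 → 6² + 2² + 3² = 49
49 → 4² + 9² = 97
97 → 9² + 7² = 130
130 → 1² + 3² + 0² = 10
10 → 1² + 0² = 1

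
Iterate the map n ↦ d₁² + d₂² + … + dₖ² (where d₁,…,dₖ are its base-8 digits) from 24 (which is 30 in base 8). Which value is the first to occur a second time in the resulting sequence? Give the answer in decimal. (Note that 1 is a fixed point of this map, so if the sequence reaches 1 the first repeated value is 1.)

24 = (3,0)_8 → 3² + 0² = 9 + 0 = 9
9 = (1,1)_8 → 1² + 1² = 1 + 1 = 2
2 = (2)_8 → 2² = 4
4 = (4)_8 → 4² = 16
16 = (2,0)_8 → 2² + 0² = 4 + 0 = 4  — 4 already appeared earlier.

4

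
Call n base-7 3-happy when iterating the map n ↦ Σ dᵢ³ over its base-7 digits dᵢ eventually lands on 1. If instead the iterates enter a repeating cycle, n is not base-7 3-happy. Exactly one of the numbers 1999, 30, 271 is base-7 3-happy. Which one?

1999: 1999 → 439 → 343 → 1  — reaches 1 (base-7 3-happy)
30: 30 → 72 → 36 → 126 → 72  — repeats 72 (not base-7 3-happy)
271: 271 → 277 → 253 → 127 → 73 → 55 → 217 → 91 → 217  — repeats 217 (not base-7 3-happy)

1999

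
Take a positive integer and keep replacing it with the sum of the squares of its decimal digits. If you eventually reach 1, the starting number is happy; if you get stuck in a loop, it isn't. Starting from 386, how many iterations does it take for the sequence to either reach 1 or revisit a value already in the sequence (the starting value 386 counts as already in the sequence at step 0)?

5

386 → 3² + 8² + 6² = 109
109 → 1² + 0² + 9² = 82
82 → 8² + 2² = 68
68 → 6² + 8² = 100
100 → 1² + 0² + 0² = 1  — reached 1.
That took 5 steps.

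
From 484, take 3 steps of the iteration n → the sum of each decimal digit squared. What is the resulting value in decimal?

51

484 → 4² + 8² + 4² = 96
96 → 9² + 6² = 117
117 → 1² + 1² + 7² = 51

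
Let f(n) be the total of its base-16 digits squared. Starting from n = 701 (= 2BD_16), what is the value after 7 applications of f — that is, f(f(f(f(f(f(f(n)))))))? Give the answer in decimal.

181

701 = (2,11,13)_16 → 2² + 11² + 13² = 4 + 121 + 169 = 294
294 = (1,2,6)_16 → 1² + 2² + 6² = 1 + 4 + 36 = 41
41 = (2,9)_16 → 2² + 9² = 4 + 81 = 85
85 = (5,5)_16 → 5² + 5² = 25 + 25 = 50
50 = (3,2)_16 → 3² + 2² = 9 + 4 = 13
13 = (13)_16 → 13² = 169
169 = (10,9)_16 → 10² + 9² = 100 + 81 = 181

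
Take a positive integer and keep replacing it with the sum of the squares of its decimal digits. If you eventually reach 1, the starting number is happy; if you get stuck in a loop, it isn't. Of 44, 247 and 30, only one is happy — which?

44

44: 44 → 32 → 13 → 10 → 1  — reaches 1 (happy)
247: 247 → 69 → 117 → 51 → 26 → 40 → 16 → 37 → 58 → 89 → 145 → 42 → 20 → 4 → 16  — repeats 16 (not happy)
30: 30 → 9 → 81 → 65 → 61 → 37 → 58 → 89 → 145 → 42 → 20 → 4 → 16 → 37  — repeats 37 (not happy)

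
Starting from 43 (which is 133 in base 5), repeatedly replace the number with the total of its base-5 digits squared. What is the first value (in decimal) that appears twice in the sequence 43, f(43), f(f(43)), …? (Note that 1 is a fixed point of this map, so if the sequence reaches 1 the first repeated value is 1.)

1

43 = (1,3,3)_5 → 1² + 3² + 3² = 1 + 9 + 9 = 19
19 = (3,4)_5 → 3² + 4² = 9 + 16 = 25
25 = (1,0,0)_5 → 1² + 0² + 0² = 1 + 0 + 0 = 1  — reached the fixed point 1.
1 → 1, so 1 is the first repeated value.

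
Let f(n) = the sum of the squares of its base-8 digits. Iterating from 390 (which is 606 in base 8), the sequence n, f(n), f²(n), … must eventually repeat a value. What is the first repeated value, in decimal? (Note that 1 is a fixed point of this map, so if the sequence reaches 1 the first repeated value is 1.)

390 = (6,0,6)_8 → 6² + 0² + 6² = 72
72 = (1,1,0)_8 → 1² + 1² + 0² = 2
2 = (2)_8 → 2² = 4
4 = (4)_8 → 4² = 16
16 = (2,0)_8 → 2² + 0² = 4  — 4 already appeared earlier.

4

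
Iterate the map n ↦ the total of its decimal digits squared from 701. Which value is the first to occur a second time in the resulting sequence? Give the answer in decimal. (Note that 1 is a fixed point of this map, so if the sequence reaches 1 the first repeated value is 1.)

701 → 7² + 0² + 1² = 49 + 0 + 1 = 50
50 → 5² + 0² = 25 + 0 = 25
25 → 2² + 5² = 4 + 25 = 29
29 → 2² + 9² = 4 + 81 = 85
85 → 8² + 5² = 64 + 25 = 89
89 → 8² + 9² = 64 + 81 = 145
145 → 1² + 4² + 5² = 1 + 16 + 25 = 42
42 → 4² + 2² = 16 + 4 = 20
20 → 2² + 0² = 4 + 0 = 4
4 → 4² = 16
16 → 1² + 6² = 1 + 36 = 37
37 → 3² + 7² = 9 + 49 = 58
58 → 5² + 8² = 25 + 64 = 89  — 89 already appeared earlier.

89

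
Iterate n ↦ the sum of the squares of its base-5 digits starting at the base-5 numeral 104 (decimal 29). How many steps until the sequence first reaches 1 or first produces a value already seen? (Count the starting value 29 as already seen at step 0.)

3

29 = (1,0,4)_5 → 1² + 0² + 4² = 17
17 = (3,2)_5 → 3² + 2² = 13
13 = (2,3)_5 → 2² + 3² = 13  — 13 repeats.
That took 3 steps.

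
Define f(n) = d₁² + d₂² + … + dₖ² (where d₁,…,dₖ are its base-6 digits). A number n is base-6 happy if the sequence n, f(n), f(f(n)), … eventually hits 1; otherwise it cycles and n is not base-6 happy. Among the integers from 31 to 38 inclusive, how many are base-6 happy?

31: 31 → 26 → 20 → 13 → 5 → 25 → 17 → 29 → 41 → 26  — not base-6 happy
32: 32 → 29 → 41 → 26 → 20 → 13 → 5 → 25 → 17 → 29  — not base-6 happy
33: 33 → 34 → 41 → 26 → 20 → 13 → 5 → 25 → 17 → 29 → 41  — not base-6 happy
34: 34 → 41 → 26 → 20 → 13 → 5 → 25 → 17 → 29 → 41  — not base-6 happy
35: 35 → 50 → 9 → 10 → 17 → 29 → 41 → 26 → 20 → 13 → 5 → 25 → 17  — not base-6 happy
36: 36 → 1  — base-6 happy
37: 37 → 2 → 4 → 16 → 20 → 13 → 5 → 25 → 17 → 29 → 41 → 26 → 20  — not base-6 happy
38: 38 → 5 → 25 → 17 → 29 → 41 → 26 → 20 → 13 → 5  — not base-6 happy
base-6 happy: 36

1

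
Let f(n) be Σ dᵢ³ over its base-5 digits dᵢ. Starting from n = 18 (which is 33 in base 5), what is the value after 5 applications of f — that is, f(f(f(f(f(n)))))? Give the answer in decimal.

18 = (3,3)_5 → 3³ + 3³ = 54
54 = (2,0,4)_5 → 2³ + 0³ + 4³ = 72
72 = (2,4,2)_5 → 2³ + 4³ + 2³ = 80
80 = (3,1,0)_5 → 3³ + 1³ + 0³ = 28
28 = (1,0,3)_5 → 1³ + 0³ + 3³ = 28

28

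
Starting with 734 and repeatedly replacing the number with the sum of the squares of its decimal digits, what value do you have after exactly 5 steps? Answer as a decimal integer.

734 → 7² + 3² + 4² = 74
74 → 7² + 4² = 65
65 → 6² + 5² = 61
61 → 6² + 1² = 37
37 → 3² + 7² = 58

58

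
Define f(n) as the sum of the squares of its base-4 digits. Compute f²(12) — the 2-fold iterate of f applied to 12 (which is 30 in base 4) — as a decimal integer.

5

12 = (3,0)_4 → 9
9 = (2,1)_4 → 5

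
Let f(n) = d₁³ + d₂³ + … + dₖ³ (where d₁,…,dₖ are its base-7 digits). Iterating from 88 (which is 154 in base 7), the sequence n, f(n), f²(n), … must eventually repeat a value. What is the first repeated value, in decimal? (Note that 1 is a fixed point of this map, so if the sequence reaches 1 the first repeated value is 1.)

88 = (1,5,4)_7 → 1³ + 5³ + 4³ = 1 + 125 + 64 = 190
190 = (3,6,1)_7 → 3³ + 6³ + 1³ = 27 + 216 + 1 = 244
244 = (4,6,6)_7 → 4³ + 6³ + 6³ = 64 + 216 + 216 = 496
496 = (1,3,0,6)_7 → 1³ + 3³ + 0³ + 6³ = 1 + 27 + 0 + 216 = 244  — 244 already appeared earlier.

244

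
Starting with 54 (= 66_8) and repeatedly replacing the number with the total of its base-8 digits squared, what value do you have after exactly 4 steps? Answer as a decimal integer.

54 = (6,6)_8 → 72
72 = (1,1,0)_8 → 2
2 = (2)_8 → 4
4 = (4)_8 → 16

16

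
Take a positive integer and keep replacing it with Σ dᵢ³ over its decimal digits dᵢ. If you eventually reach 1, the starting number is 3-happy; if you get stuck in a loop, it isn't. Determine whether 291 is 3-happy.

not 3-happy

291 → 2³ + 9³ + 1³ = 738
738 → 7³ + 3³ + 8³ = 882
882 → 8³ + 8³ + 2³ = 1032
1032 → 1³ + 0³ + 3³ + 2³ = 36
36 → 3³ + 6³ = 243
243 → 2³ + 4³ + 3³ = 99
99 → 9³ + 9³ = 1458
1458 → 1³ + 4³ + 5³ + 8³ = 702
702 → 7³ + 0³ + 2³ = 351
351 → 3³ + 5³ + 1³ = 153
153 → 1³ + 5³ + 3³ = 153  — 153 already seen; the sequence cycles without reaching 1.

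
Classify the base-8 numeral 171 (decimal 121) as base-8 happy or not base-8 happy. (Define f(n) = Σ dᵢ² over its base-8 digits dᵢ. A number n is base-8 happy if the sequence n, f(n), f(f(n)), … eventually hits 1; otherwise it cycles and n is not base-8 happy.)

121 = (1,7,1)_8 → 1² + 7² + 1² = 1 + 49 + 1 = 51
51 = (6,3)_8 → 6² + 3² = 36 + 9 = 45
45 = (5,5)_8 → 5² + 5² = 25 + 25 = 50
50 = (6,2)_8 → 6² + 2² = 36 + 4 = 40
40 = (5,0)_8 → 5² + 0² = 25 + 0 = 25
25 = (3,1)_8 → 3² + 1² = 9 + 1 = 10
10 = (1,2)_8 → 1² + 2² = 1 + 4 = 5
5 = (5)_8 → 5² = 25  — 25 already seen; the sequence cycles without reaching 1.

not base-8 happy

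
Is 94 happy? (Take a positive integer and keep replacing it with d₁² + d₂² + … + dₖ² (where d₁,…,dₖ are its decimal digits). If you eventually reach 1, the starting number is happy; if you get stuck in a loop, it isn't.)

happy

94 → 9² + 4² = 97
97 → 9² + 7² = 130
130 → 1² + 3² + 0² = 10
10 → 1² + 0² = 1  — reached 1.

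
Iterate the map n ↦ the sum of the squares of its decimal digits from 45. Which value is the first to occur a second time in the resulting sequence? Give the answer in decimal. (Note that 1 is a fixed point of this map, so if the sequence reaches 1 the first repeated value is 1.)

89

45 → 4² + 5² = 41
41 → 4² + 1² = 17
17 → 1² + 7² = 50
50 → 5² + 0² = 25
25 → 2² + 5² = 29
29 → 2² + 9² = 85
85 → 8² + 5² = 89
89 → 8² + 9² = 145
145 → 1² + 4² + 5² = 42
42 → 4² + 2² = 20
20 → 2² + 0² = 4
4 → 4² = 16
16 → 1² + 6² = 37
37 → 3² + 7² = 58
58 → 5² + 8² = 89  — 89 already appeared earlier.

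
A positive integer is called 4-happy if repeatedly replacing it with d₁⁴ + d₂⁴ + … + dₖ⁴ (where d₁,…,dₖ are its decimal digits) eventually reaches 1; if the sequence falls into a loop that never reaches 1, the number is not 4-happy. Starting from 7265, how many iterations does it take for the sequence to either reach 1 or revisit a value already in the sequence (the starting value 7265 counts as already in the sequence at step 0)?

8

7265 → 7⁴ + 2⁴ + 6⁴ + 5⁴ = 2401 + 16 + 1296 + 625 = 4338
4338 → 4⁴ + 3⁴ + 3⁴ + 8⁴ = 256 + 81 + 81 + 4096 = 4514
4514 → 4⁴ + 5⁴ + 1⁴ + 4⁴ = 256 + 625 + 1 + 256 = 1138
1138 → 1⁴ + 1⁴ + 3⁴ + 8⁴ = 1 + 1 + 81 + 4096 = 4179
4179 → 4⁴ + 1⁴ + 7⁴ + 9⁴ = 256 + 1 + 2401 + 6561 = 9219
9219 → 9⁴ + 2⁴ + 1⁴ + 9⁴ = 6561 + 16 + 1 + 6561 = 13139
13139 → 1⁴ + 3⁴ + 1⁴ + 3⁴ + 9⁴ = 1 + 81 + 1 + 81 + 6561 = 6725
6725 → 6⁴ + 7⁴ + 2⁴ + 5⁴ = 1296 + 2401 + 16 + 625 = 4338  — 4338 repeats.
That took 8 steps.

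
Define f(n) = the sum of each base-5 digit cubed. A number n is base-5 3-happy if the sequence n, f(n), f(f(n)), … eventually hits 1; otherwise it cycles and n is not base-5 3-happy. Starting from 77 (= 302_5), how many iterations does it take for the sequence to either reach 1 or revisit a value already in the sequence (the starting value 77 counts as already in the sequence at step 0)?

4

77 = (3,0,2)_5 → 3³ + 0³ + 2³ = 27 + 0 + 8 = 35
35 = (1,2,0)_5 → 1³ + 2³ + 0³ = 1 + 8 + 0 = 9
9 = (1,4)_5 → 1³ + 4³ = 1 + 64 = 65
65 = (2,3,0)_5 → 2³ + 3³ + 0³ = 8 + 27 + 0 = 35  — 35 repeats.
That took 4 steps.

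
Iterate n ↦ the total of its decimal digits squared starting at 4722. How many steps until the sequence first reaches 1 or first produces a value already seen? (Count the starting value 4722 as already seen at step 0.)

10

4722 → 4² + 7² + 2² + 2² = 73
73 → 7² + 3² = 58
58 → 5² + 8² = 89
89 → 8² + 9² = 145
145 → 1² + 4² + 5² = 42
42 → 4² + 2² = 20
20 → 2² + 0² = 4
4 → 4² = 16
16 → 1² + 6² = 37
37 → 3² + 7² = 58  — 58 repeats.
That took 10 steps.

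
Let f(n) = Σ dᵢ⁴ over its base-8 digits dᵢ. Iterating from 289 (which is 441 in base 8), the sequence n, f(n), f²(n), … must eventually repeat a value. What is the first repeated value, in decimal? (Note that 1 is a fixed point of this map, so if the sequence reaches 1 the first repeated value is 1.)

16

289 = (4,4,1)_8 → 4⁴ + 4⁴ + 1⁴ = 256 + 256 + 1 = 513
513 = (1,0,0,1)_8 → 1⁴ + 0⁴ + 0⁴ + 1⁴ = 1 + 0 + 0 + 1 = 2
2 = (2)_8 → 2⁴ = 16
16 = (2,0)_8 → 2⁴ + 0⁴ = 16 + 0 = 16  — 16 already appeared earlier.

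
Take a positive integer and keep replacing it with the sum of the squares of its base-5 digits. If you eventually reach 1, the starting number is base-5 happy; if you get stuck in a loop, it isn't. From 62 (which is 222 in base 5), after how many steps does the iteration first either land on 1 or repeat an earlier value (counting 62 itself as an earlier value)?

62 = (2,2,2)_5 → 12
12 = (2,2)_5 → 8
8 = (1,3)_5 → 10
10 = (2,0)_5 → 4
4 = (4)_5 → 16
16 = (3,1)_5 → 10  — 10 repeats.
That took 6 steps.

6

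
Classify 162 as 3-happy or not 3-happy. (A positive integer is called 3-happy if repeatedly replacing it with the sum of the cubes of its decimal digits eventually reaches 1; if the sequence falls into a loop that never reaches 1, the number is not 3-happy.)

not 3-happy

162 → 1³ + 6³ + 2³ = 225
225 → 2³ + 2³ + 5³ = 141
141 → 1³ + 4³ + 1³ = 66
66 → 6³ + 6³ = 432
432 → 4³ + 3³ + 2³ = 99
99 → 9³ + 9³ = 1458
1458 → 1³ + 4³ + 5³ + 8³ = 702
702 → 7³ + 0³ + 2³ = 351
351 → 3³ + 5³ + 1³ = 153
153 → 1³ + 5³ + 3³ = 153  — 153 already seen; the sequence cycles without reaching 1.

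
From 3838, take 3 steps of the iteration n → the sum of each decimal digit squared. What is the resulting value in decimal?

34

3838 → 3² + 8² + 3² + 8² = 9 + 64 + 9 + 64 = 146
146 → 1² + 4² + 6² = 1 + 16 + 36 = 53
53 → 5² + 3² = 25 + 9 = 34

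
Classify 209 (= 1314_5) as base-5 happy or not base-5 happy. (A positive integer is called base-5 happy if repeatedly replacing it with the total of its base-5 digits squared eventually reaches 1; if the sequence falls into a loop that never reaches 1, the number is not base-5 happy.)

base-5 happy

209 = (1,3,1,4)_5 → 1² + 3² + 1² + 4² = 1 + 9 + 1 + 16 = 27
27 = (1,0,2)_5 → 1² + 0² + 2² = 1 + 0 + 4 = 5
5 = (1,0)_5 → 1² + 0² = 1 + 0 = 1  — reached 1.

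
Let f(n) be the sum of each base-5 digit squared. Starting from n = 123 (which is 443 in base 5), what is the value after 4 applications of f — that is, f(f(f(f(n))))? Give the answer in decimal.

1

123 = (4,4,3)_5 → 4² + 4² + 3² = 41
41 = (1,3,1)_5 → 1² + 3² + 1² = 11
11 = (2,1)_5 → 2² + 1² = 5
5 = (1,0)_5 → 1² + 0² = 1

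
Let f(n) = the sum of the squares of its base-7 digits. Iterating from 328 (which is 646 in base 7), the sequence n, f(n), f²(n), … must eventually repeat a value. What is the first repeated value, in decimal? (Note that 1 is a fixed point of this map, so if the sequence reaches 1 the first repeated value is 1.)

10

328 = (6,4,6)_7 → 6² + 4² + 6² = 36 + 16 + 36 = 88
88 = (1,5,4)_7 → 1² + 5² + 4² = 1 + 25 + 16 = 42
42 = (6,0)_7 → 6² + 0² = 36 + 0 = 36
36 = (5,1)_7 → 5² + 1² = 25 + 1 = 26
26 = (3,5)_7 → 3² + 5² = 9 + 25 = 34
34 = (4,6)_7 → 4² + 6² = 16 + 36 = 52
52 = (1,0,3)_7 → 1² + 0² + 3² = 1 + 0 + 9 = 10
10 = (1,3)_7 → 1² + 3² = 1 + 9 = 10  — 10 already appeared earlier.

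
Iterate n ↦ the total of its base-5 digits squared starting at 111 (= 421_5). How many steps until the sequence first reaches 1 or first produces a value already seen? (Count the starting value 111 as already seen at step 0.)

4

111 = (4,2,1)_5 → 4² + 2² + 1² = 21
21 = (4,1)_5 → 4² + 1² = 17
17 = (3,2)_5 → 3² + 2² = 13
13 = (2,3)_5 → 2² + 3² = 13  — 13 repeats.
That took 4 steps.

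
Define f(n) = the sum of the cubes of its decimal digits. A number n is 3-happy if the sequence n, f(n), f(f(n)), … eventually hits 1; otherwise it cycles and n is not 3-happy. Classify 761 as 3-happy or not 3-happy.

not 3-happy

761 → 7³ + 6³ + 1³ = 343 + 216 + 1 = 560
560 → 5³ + 6³ + 0³ = 125 + 216 + 0 = 341
341 → 3³ + 4³ + 1³ = 27 + 64 + 1 = 92
92 → 9³ + 2³ = 729 + 8 = 737
737 → 7³ + 3³ + 7³ = 343 + 27 + 343 = 713
713 → 7³ + 1³ + 3³ = 343 + 1 + 27 = 371
371 → 3³ + 7³ + 1³ = 27 + 343 + 1 = 371  — 371 already seen; the sequence cycles without reaching 1.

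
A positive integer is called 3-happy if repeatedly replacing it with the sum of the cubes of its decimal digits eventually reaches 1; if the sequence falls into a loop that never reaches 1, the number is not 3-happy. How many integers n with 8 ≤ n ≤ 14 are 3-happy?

8: 8 → 512 → 134 → 92 → 737 → 713 → 371 → 371  (repeats 371)
9: 9 → 729 → 1080 → 513 → 153 → 153  (repeats 153)
10: 10 → 1  (reaches 1)
11: 11 → 2 → 8 → 512 → 134 → 92 → 737 → 713 → 371 → 371  (repeats 371)
12: 12 → 9 → 729 → 1080 → 513 → 153 → 153  (repeats 153)
13: 13 → 28 → 520 → 133 → 55 → 250 → 133  (repeats 133)
14: 14 → 65 → 341 → 92 → 737 → 713 → 371 → 371  (repeats 371)
3-happy: 10

1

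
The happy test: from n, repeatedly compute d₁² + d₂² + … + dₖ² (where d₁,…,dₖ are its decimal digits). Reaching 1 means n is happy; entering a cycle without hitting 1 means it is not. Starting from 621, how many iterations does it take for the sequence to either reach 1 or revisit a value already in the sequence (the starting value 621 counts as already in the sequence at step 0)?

15

621 → 6² + 2² + 1² = 36 + 4 + 1 = 41
41 → 4² + 1² = 16 + 1 = 17
17 → 1² + 7² = 1 + 49 = 50
50 → 5² + 0² = 25 + 0 = 25
25 → 2² + 5² = 4 + 25 = 29
29 → 2² + 9² = 4 + 81 = 85
85 → 8² + 5² = 64 + 25 = 89
89 → 8² + 9² = 64 + 81 = 145
145 → 1² + 4² + 5² = 1 + 16 + 25 = 42
42 → 4² + 2² = 16 + 4 = 20
20 → 2² + 0² = 4 + 0 = 4
4 → 4² = 16
16 → 1² + 6² = 1 + 36 = 37
37 → 3² + 7² = 9 + 49 = 58
58 → 5² + 8² = 25 + 64 = 89  — 89 repeats.
That took 15 steps.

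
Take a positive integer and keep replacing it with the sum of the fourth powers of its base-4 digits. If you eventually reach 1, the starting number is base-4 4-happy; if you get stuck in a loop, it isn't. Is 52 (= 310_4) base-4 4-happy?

52 = (3,1,0)_4 → 3⁴ + 1⁴ + 0⁴ = 82
82 = (1,1,0,2)_4 → 1⁴ + 1⁴ + 0⁴ + 2⁴ = 18
18 = (1,0,2)_4 → 1⁴ + 0⁴ + 2⁴ = 17
17 = (1,0,1)_4 → 1⁴ + 0⁴ + 1⁴ = 2
2 = (2)_4 → 2⁴ = 16
16 = (1,0,0)_4 → 1⁴ + 0⁴ + 0⁴ = 1  — reached 1.

base-4 4-happy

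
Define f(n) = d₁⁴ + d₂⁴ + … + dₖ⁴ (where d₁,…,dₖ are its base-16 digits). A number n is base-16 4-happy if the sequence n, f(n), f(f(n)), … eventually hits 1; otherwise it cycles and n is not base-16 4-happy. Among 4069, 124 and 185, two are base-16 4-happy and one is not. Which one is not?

185

4069: 4069 → 89666 → 39314 → 19699 → 71698 → 4115 → 83 → 706 → 20768 → 642 → 4128 → 17 → 2 → 16 → 1  — reaches 1 (base-16 4-happy)
124: 124 → 23137 → 11922 → 45009 → 89187 → 22739 → 33363 → 4818 → 28594 → 66578 → 274 → 18 → 17 → 2 → 16 → 1  — reaches 1 (base-16 4-happy)
185: 185 → 21202 → 29218 → 2449 → 13123 → 499 → 50707 → 22114 → 3233 → 30737 → 6499 → 7939 → 50707  — repeats 50707 (not base-16 4-happy)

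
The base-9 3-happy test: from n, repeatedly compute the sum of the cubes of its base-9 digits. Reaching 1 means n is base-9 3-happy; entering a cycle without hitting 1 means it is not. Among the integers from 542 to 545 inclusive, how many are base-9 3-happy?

1

542: 542 → 440 → 664 → 856 → 128 → 134 → 638 → 1198 → 470 → 476 → 980 → 540 → 432 → 152 → 856  (repeats 856)
543: 543 → 459 → 341 → 577 → 345 → 99 → 9 → 1  (reaches 1)
544: 544 → 496 → 218 → 232 → 694 → 638 → 1198 → 470 → 476 → 980 → 540 → 432 → 152 → 856 → 128 → 134 → 638  (repeats 638)
545: 545 → 557 → 1071 → 73 → 513 → 243 → 27 → 27  (repeats 27)
base-9 3-happy: 543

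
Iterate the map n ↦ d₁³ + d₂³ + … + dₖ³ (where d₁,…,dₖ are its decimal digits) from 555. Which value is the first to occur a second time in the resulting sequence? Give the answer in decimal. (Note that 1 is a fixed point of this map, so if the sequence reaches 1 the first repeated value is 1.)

153

555 → 375
375 → 495
495 → 918
918 → 1242
1242 → 81
81 → 513
513 → 153
153 → 153  — 153 already appeared earlier.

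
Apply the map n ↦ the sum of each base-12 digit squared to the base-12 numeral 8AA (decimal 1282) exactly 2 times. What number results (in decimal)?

101

1282 = (8,10,10)_12 → 8² + 10² + 10² = 264
264 = (1,10,0)_12 → 1² + 10² + 0² = 101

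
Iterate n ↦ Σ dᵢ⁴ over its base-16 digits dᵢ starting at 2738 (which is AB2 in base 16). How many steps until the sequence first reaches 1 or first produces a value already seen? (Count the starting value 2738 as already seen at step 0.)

12

2738 = (10,11,2)_16 → 10⁴ + 11⁴ + 2⁴ = 24657
24657 = (6,0,5,1)_16 → 6⁴ + 0⁴ + 5⁴ + 1⁴ = 1922
1922 = (7,8,2)_16 → 7⁴ + 8⁴ + 2⁴ = 6513
6513 = (1,9,7,1)_16 → 1⁴ + 9⁴ + 7⁴ + 1⁴ = 8964
8964 = (2,3,0,4)_16 → 2⁴ + 3⁴ + 0⁴ + 4⁴ = 353
353 = (1,6,1)_16 → 1⁴ + 6⁴ + 1⁴ = 1298
1298 = (5,1,2)_16 → 5⁴ + 1⁴ + 2⁴ = 642
642 = (2,8,2)_16 → 2⁴ + 8⁴ + 2⁴ = 4128
4128 = (1,0,2,0)_16 → 1⁴ + 0⁴ + 2⁴ + 0⁴ = 17
17 = (1,1)_16 → 1⁴ + 1⁴ = 2
2 = (2)_16 → 2⁴ = 16
16 = (1,0)_16 → 1⁴ + 0⁴ = 1  — reached 1.
That took 12 steps.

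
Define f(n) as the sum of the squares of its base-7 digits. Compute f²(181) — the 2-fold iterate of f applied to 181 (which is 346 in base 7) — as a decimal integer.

181 = (3,4,6)_7 → 3² + 4² + 6² = 61
61 = (1,1,5)_7 → 1² + 1² + 5² = 27

27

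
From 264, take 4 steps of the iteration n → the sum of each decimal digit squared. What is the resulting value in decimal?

58

264 → 2² + 6² + 4² = 4 + 36 + 16 = 56
56 → 5² + 6² = 25 + 36 = 61
61 → 6² + 1² = 36 + 1 = 37
37 → 3² + 7² = 9 + 49 = 58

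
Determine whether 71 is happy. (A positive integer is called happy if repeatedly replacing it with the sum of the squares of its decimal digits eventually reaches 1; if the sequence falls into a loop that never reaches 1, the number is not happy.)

71 → 7² + 1² = 50
50 → 5² + 0² = 25
25 → 2² + 5² = 29
29 → 2² + 9² = 85
85 → 8² + 5² = 89
89 → 8² + 9² = 145
145 → 1² + 4² + 5² = 42
42 → 4² + 2² = 20
20 → 2² + 0² = 4
4 → 4² = 16
16 → 1² + 6² = 37
37 → 3² + 7² = 58
58 → 5² + 8² = 89  — 89 already seen; the sequence cycles without reaching 1.

not happy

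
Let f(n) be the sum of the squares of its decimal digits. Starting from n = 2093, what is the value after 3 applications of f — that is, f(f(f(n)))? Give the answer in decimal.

130

2093 → 2² + 0² + 9² + 3² = 94
94 → 9² + 4² = 97
97 → 9² + 7² = 130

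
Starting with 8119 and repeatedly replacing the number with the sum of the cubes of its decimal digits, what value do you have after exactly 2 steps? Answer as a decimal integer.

8119 → 8³ + 1³ + 1³ + 9³ = 512 + 1 + 1 + 729 = 1243
1243 → 1³ + 2³ + 4³ + 3³ = 1 + 8 + 64 + 27 = 100

100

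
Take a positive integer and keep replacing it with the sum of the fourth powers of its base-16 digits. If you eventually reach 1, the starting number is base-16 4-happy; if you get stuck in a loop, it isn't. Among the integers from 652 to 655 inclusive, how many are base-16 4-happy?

652: 652 → 24848 → 1298 → 642 → 4128 → 17 → 2 → 16 → 1  (reaches 1)
653: 653 → 32673 → 63027 → 52083 → 37859 → 45139 → 15347 → 65428 → 108067 → 11394 → 24864 → 1313 → 642 → 4128 → 17 → 2 → 16 → 1  (reaches 1)
654: 654 → 42528 → 11312 → 20833 → 1923 → 6578 → 21219 → 39138 → 49089 → 86003 → 101588 → 53650 → 35139 → 10994 → 60657 → 109778 → 59314 → 55474 → 47314 → 47314  (repeats 47314)
655: 655 → 54737 → 57748 → 45234 → 29298 → 4834 → 38449 → 7939 → 50707 → 22114 → 3233 → 30737 → 6499 → 7939  (repeats 7939)
base-16 4-happy: 652, 653

2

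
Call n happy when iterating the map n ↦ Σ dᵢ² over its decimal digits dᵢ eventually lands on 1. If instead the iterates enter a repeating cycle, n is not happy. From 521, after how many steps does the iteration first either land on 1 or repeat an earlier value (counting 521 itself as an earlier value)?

14

521 → 5² + 2² + 1² = 25 + 4 + 1 = 30
30 → 3² + 0² = 9 + 0 = 9
9 → 9² = 81
81 → 8² + 1² = 64 + 1 = 65
65 → 6² + 5² = 36 + 25 = 61
61 → 6² + 1² = 36 + 1 = 37
37 → 3² + 7² = 9 + 49 = 58
58 → 5² + 8² = 25 + 64 = 89
89 → 8² + 9² = 64 + 81 = 145
145 → 1² + 4² + 5² = 1 + 16 + 25 = 42
42 → 4² + 2² = 16 + 4 = 20
20 → 2² + 0² = 4 + 0 = 4
4 → 4² = 16
16 → 1² + 6² = 1 + 36 = 37  — 37 repeats.
That took 14 steps.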